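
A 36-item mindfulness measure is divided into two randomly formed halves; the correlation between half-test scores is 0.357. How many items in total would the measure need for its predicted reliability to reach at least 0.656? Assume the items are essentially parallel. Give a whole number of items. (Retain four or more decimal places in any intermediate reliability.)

62

Corrected full-test reliability: r_full = 2 × 0.357 / (1 + 0.357) ≈ 0.5262
n = r_tgt(1 − r_full) / [r_full(1 − r_tgt)] = 0.656 × 0.4738 / (0.5262 × 0.344) ≈ 1.7171
Items = 1.7171 × 36 ≈ 61.82 → 62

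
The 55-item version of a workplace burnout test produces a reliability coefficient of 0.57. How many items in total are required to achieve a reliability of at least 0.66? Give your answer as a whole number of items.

81

n = 0.66 × (1 − 0.57) / [ 0.57 × (1 − 0.66) ]
n = 0.2838 / 0.1938 ≈ 1.4644
Items needed = n × 55 = 1.4644 × 55 ≈ 80.54 → round up to 81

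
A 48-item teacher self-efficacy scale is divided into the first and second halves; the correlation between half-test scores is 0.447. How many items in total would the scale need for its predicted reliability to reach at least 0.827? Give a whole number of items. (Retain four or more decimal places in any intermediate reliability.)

142

Corrected full-test reliability: r_full = 2 × 0.447 / (1 + 0.447) ≈ 0.6178
n = r_tgt(1 − r_full) / [r_full(1 − r_tgt)] = 0.827 × 0.3822 / (0.6178 × 0.173) ≈ 2.9573
Items = 2.9573 × 48 ≈ 141.95 → 142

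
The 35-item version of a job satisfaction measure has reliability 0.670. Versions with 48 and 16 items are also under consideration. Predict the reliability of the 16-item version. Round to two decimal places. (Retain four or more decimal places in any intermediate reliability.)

0.48

The 48-item form is not needed; work directly from the 35-item form with n = 16/35 = 0.4571.
r_{16} = n·r / (1 + (n − 1)·r) = 0.3063 / 0.6363 ≈ 0.4814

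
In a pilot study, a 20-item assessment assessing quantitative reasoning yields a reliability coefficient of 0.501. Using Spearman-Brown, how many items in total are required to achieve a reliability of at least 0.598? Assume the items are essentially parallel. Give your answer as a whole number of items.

30

n = 0.598(1 − 0.501) / [0.501(1 − 0.598)]
  = 0.298402 / 0.201402 = 1.4816
1.4816 × 20 = 29.63 → 30 items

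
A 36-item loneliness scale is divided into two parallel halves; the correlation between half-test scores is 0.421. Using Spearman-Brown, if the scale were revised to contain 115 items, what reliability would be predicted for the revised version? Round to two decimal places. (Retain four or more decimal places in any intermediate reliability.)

Full-test reliability from the split-half r: r_full = 2(0.421)/(1 + 0.421) = 0.5925
Then adjust to 115 items: n = 115/36 = 3.1944
r_new = n·r_full / (1 + (n − 1)·r_full) = 1.8927 / 2.3002 ≈ 0.8228

0.82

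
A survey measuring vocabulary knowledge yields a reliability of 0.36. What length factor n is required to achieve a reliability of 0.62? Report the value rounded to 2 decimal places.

Rearranging the Spearman-Brown formula for n,
n = r_target (1 − r_old) / [ r_old (1 − r_target) ]
n = [0.62 × 0.64] / [0.36 × 0.38]
  = 0.3968 / 0.1368 = 2.9006

2.90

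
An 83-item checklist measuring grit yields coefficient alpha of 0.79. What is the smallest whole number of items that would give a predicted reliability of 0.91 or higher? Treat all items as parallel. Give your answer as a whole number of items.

Spearman-Brown solved for the length factor n:
n = r*(1 − r) / [ r (1 − r*) ]
n = [0.91 × 0.21] / [0.79 × 0.09]
  = 0.1911 / 0.0711 = 2.6878
So the test needs 2.6878 × 83 ≈ 223.09 items; rounding up, 224.

224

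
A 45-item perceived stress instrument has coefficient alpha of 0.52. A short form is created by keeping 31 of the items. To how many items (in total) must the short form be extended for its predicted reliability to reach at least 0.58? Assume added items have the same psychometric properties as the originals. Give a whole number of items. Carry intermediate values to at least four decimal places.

58

First, r for the 31-item form: n = 31/45 = 0.6889, so r_31 = 0.6889·0.52/(1 + (0.6889 − 1)·0.52) = 0.4274
Then solve for n' with r_old = 0.4274, r_target = 0.58: n' = 0.58(1 − 0.4274)/[0.4274(1 − 0.58)] = 1.8501
Items = 1.8501 × 31 ≈ 57.35 → 58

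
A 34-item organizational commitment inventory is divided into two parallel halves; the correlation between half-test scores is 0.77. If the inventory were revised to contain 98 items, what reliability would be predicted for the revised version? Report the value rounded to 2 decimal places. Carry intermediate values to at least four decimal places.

0.95

Full-test reliability from the split-half r: r_full = 2(0.77)/(1 + 0.77) = 0.8701
Then adjust to 98 items: n = 98/34 = 2.8824
r_new = n·r_full / (1 + (n − 1)·r_full) = 2.5080 / 2.6379 ≈ 0.9508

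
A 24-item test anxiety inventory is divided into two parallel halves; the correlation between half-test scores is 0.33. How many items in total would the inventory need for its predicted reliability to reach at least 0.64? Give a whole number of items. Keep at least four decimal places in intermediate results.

44

Corrected full-test reliability: r_full = 2 × 0.33 / (1 + 0.33) ≈ 0.4962
n = r_tgt(1 − r_full) / [r_full(1 − r_tgt)] = 0.64 × 0.5038 / (0.4962 × 0.36) ≈ 1.8050
Items = 1.8050 × 24 ≈ 43.32 → 44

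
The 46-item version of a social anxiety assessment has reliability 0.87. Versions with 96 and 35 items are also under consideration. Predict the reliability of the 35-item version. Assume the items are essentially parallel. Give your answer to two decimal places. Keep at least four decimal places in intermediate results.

0.84

Only the ratio of lengths matters: n = 35/46 = 0.7609
r_{35} = n·r / (1 + (n − 1)·r) = 0.6620 / 0.7920 ≈ 0.8359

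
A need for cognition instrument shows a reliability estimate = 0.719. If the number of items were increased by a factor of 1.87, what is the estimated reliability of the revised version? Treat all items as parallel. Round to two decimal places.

r_new = (1.87 × 0.719) / (1 + (1.87 − 1) × 0.719)
     = 1.3445 / 1.6255 = 0.8271

0.83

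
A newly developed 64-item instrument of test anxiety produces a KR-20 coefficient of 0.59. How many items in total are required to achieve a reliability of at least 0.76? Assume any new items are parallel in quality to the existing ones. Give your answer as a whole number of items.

141

Spearman-Brown solved for the length factor n:
n = r*(1 − r) / [ r (1 − r*) ]
n = 0.76(1 − 0.59) / [0.59(1 − 0.76)]
n = 0.3116 / 0.1416 ≈ 2.2006
2.2006 × 64 = 140.84 → 141 items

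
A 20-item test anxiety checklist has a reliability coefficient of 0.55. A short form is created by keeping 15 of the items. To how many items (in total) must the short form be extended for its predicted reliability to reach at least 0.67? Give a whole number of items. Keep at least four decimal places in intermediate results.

First, r for the 15-item form: n = 15/20 = 0.7500, so r_15 = 0.7500·0.55/(1 + (0.7500 − 1)·0.55) = 0.4783
Then solve for n' with r_old = 0.4783, r_target = 0.67: n' = 0.67(1 − 0.4783)/[0.4783(1 − 0.67)] = 2.2145
Total items = 2.2145 × 15 = 33.22, rounded up to 34.

34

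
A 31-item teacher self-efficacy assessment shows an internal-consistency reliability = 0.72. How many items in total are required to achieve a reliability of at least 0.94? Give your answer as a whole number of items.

189

Invert Spearman-Brown to solve for n:
n = r*(1 − r) / [ r (1 − r*) ]
n = 0.94(1 − 0.72) / [0.72(1 − 0.94)]
n = 0.2632 / 0.0432 ≈ 6.0926
So the test needs 6.0926 × 31 ≈ 188.87 items; rounding up, 189.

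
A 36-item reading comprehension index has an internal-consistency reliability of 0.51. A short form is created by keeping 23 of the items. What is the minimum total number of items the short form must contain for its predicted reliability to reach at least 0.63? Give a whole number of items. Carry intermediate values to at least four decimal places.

Short-form reliability: n = 23/36 = 0.6389; r_23 = n·r/(1+(n−1)r) ≈ 0.3994
Length factor from the short form to reach 0.63: n' = 0.63(1 − 0.3994) / [0.3994(1 − 0.63)] ≈ 2.5604
Total items = 2.5604 × 23 = 58.89, rounded up to 59.

59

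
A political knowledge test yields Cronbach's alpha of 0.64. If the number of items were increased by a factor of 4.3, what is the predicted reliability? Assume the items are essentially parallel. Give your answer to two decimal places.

By Spearman-Brown, r_new = n r / (1 + (n − 1) r).
r_new = 4.3·0.64 / [1 + (4.3 − 1)·0.64]
r_new = 2.7520 / 3.1120 ≈ 0.8843

0.88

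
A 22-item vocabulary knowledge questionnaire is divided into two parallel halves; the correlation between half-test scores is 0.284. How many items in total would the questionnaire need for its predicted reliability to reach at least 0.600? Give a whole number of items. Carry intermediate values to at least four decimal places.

42

Corrected full-test reliability: r_full = 2 × 0.284 / (1 + 0.284) ≈ 0.4424
Solve Spearman-Brown for n: n = 0.600(1 − 0.4424) / [0.4424(1 − 0.600)] = 1.8906
Items = 1.8906 × 22 ≈ 41.59 → 42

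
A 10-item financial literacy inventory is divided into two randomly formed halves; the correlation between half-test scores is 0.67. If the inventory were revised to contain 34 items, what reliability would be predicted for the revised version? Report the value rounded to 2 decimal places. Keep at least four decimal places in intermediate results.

Full-test reliability from the split-half r: r_full = 2(0.67)/(1 + 0.67) = 0.8024
Then adjust to 34 items: n = 34/10 = 3.4000
r_new = n·r_full / (1 + (n − 1)·r_full) = 2.7282 / 2.9258 ≈ 0.9325

0.93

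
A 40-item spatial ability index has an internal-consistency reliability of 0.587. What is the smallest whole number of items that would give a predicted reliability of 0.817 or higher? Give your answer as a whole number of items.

126

Invert Spearman-Brown to solve for n:
n = r*(1 − r) / [ r (1 − r*) ]
n = 0.817(1 − 0.587) / [0.587(1 − 0.817)]
  = 0.337421 / 0.107421 = 3.1411
3.1411 × 40 = 125.64 → 126 items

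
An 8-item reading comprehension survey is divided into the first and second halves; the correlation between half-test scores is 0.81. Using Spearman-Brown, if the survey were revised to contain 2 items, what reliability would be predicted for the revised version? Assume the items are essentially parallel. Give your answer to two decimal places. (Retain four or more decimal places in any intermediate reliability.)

0.68

Full-test reliability from the split-half r: r_full = 2(0.81)/(1 + 0.81) = 0.8950
Then adjust to 2 items: n = 2/8 = 0.2500
r_new = n·r_full / (1 + (n − 1)·r_full) = 0.2238 / 0.3287 ≈ 0.6809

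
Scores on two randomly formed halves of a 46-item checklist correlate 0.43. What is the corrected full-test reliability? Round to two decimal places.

r_full = 2r_hh / (1 + r_hh) = 2 × 0.43 / (1 + 0.43)
       = 0.8600 / 1.4300 = 0.6014

0.60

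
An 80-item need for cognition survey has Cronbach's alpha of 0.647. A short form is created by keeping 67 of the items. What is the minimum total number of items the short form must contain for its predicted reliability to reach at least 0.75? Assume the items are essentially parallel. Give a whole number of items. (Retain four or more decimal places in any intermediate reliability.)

First, r for the 67-item form: n = 67/80 = 0.8375, so r_67 = 0.8375·0.647/(1 + (0.8375 − 1)·0.647) = 0.6055
Then solve for n' with r_old = 0.6055, r_target = 0.75: n' = 0.75(1 − 0.6055)/[0.6055(1 − 0.75)] = 1.9546
Total items = 1.9546 × 67 = 130.96, rounded up to 131.

131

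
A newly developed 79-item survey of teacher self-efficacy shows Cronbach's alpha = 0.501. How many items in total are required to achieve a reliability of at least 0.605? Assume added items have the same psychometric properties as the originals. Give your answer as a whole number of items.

n = 0.605(1 − 0.501) / [0.501(1 − 0.605)]
n = 0.301895 / 0.197895 ≈ 1.5255
So the test needs 1.5255 × 79 ≈ 120.51 items; rounding up, 121.

121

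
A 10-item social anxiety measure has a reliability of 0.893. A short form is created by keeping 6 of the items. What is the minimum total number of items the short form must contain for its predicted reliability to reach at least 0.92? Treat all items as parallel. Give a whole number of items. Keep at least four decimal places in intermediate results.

Short-form reliability: n = 6/10 = 0.6000; r_6 = n·r/(1+(n−1)r) ≈ 0.8335
Then solve for n' with r_old = 0.8335, r_target = 0.92: n' = 0.92(1 − 0.8335)/[0.8335(1 − 0.92)] = 2.2972
Items = 2.2972 × 6 ≈ 13.78 → 14

14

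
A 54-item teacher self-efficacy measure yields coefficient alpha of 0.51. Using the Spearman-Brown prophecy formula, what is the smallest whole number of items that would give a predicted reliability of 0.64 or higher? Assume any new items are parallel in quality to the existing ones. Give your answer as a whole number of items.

93

Invert Spearman-Brown to solve for n:
n = r_target (1 − r_old) / [ r_old (1 − r_target) ]
n = 0.64(1 − 0.51) / [0.51(1 − 0.64)]
n = 0.3136 / 0.1836 ≈ 1.7081
So the test needs 1.7081 × 54 ≈ 92.24 items; rounding up, 93.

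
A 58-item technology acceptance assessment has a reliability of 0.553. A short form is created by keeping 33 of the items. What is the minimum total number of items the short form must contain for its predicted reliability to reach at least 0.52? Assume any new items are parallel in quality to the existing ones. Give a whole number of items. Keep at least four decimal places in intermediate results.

51

Short-form reliability: n = 33/58 = 0.5690; r_33 = n·r/(1+(n−1)r) ≈ 0.4131
Length factor from the short form to reach 0.52: n' = 0.52(1 − 0.4131) / [0.4131(1 − 0.52)] ≈ 1.5391
Total items = 1.5391 × 33 = 50.79, rounded up to 51.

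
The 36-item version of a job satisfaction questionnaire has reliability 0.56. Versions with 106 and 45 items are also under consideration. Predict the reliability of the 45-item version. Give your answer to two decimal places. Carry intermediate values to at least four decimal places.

0.61

Only the ratio of lengths matters: n = 45/36 = 1.2500
r_{45} = n·r / (1 + (n − 1)·r) = 0.7000 / 1.1400 ≈ 0.6140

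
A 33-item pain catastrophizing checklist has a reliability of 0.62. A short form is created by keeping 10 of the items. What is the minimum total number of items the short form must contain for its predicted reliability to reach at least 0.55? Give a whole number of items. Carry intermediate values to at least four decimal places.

First, r for the 10-item form: n = 10/33 = 0.3030, so r_10 = 0.3030·0.62/(1 + (0.3030 − 1)·0.62) = 0.3308
Length factor from the short form to reach 0.55: n' = 0.55(1 − 0.3308) / [0.3308(1 − 0.55)] ≈ 2.4725
Total items = 2.4725 × 10 = 24.73, rounded up to 25.

25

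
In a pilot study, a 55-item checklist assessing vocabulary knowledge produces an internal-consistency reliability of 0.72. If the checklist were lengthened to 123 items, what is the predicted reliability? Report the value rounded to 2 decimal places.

0.85

The new length is 123/55 = 2.2364 times the old.
r_new = 2.2364·0.72 / [1 + (2.2364 − 1)·0.72]
     = 1.6102 / 1.8902 = 0.8519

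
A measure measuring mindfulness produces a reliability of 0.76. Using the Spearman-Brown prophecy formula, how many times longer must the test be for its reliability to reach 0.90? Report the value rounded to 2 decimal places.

n = 0.90(1 − 0.76) / [0.76(1 − 0.90)]
  = 0.2160 / 0.0760 = 2.8421

2.84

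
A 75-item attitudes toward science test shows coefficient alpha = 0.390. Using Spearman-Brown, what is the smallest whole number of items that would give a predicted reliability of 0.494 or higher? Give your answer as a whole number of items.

Rearranging the Spearman-Brown formula for n,
n = r_target (1 − r_old) / [ r_old (1 − r_target) ]
n = 0.494 × (1 − 0.390) / [ 0.390 × (1 − 0.494) ]
n = 0.301340 / 0.197340 ≈ 1.5270
So the test needs 1.5270 × 75 ≈ 114.52 items; rounding up, 115.

115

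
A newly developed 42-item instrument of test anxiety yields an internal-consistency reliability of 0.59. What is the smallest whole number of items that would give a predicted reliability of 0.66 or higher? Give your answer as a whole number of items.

57

Rearranging the Spearman-Brown formula for n,
n = r_target (1 − r_old) / [ r_old (1 − r_target) ]
n = 0.66 × (1 − 0.59) / [ 0.59 × (1 − 0.66) ]
n = 0.2706 / 0.2006 ≈ 1.3490
Items needed = n × 42 = 1.3490 × 42 ≈ 56.66 → round up to 57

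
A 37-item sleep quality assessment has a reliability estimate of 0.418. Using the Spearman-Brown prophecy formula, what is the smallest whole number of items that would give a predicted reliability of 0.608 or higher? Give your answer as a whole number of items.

Invert Spearman-Brown to solve for n:
n = r_target (1 − r_old) / [ r_old (1 − r_target) ]
n = [0.608 × 0.582] / [0.418 × 0.392]
n = 0.353856 / 0.163856 ≈ 2.1596
So the test needs 2.1596 × 37 ≈ 79.91 items; rounding up, 80.

80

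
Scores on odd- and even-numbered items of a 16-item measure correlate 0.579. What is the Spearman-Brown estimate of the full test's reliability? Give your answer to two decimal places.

Each half is half the length of the full test, so the full test is n = 2 times a half.
r_full = 2(0.579) / (1 + 0.579)
r_full = 1.1580 / 1.5790 ≈ 0.7334

0.73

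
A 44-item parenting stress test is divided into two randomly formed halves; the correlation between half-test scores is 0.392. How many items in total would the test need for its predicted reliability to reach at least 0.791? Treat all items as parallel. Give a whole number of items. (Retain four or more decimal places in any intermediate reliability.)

Corrected full-test reliability: r_full = 2 × 0.392 / (1 + 0.392) ≈ 0.5632
Solve Spearman-Brown for n: n = 0.791(1 − 0.5632) / [0.5632(1 − 0.791)] = 2.9353
Items = 2.9353 × 44 ≈ 129.15 → 130

130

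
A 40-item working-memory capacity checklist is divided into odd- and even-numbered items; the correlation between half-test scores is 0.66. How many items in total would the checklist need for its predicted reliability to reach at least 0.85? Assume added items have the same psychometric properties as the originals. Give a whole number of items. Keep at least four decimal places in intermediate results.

59

r_full = 2(0.66)/(1 + 0.66) = 0.7952
n = r_tgt(1 − r_full) / [r_full(1 − r_tgt)] = 0.85 × 0.2048 / (0.7952 × 0.15) ≈ 1.4594
Items = 1.4594 × 40 ≈ 58.38 → 59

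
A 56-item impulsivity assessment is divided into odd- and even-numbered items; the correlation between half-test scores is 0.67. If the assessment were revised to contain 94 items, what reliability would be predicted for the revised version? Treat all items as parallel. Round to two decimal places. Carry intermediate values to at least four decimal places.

0.87

Full-test reliability from the split-half r: r_full = 2(0.67)/(1 + 0.67) = 0.8024
Length factor from 56 to 94 items: n = 94/56 = 1.6786
r_new = n·r_full / (1 + (n − 1)·r_full) = 1.3469 / 1.5445 ≈ 0.8721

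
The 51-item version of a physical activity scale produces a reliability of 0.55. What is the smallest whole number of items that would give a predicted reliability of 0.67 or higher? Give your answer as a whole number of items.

85

n = [0.67 × 0.45] / [0.55 × 0.33]
  = 0.3015 / 0.1815 = 1.6612
So the test needs 1.6612 × 51 ≈ 84.72 items; rounding up, 85.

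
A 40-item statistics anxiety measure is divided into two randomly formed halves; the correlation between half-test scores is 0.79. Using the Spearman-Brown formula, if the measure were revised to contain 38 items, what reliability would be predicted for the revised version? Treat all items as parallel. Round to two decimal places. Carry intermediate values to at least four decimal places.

0.88

Full-test reliability from the split-half r: r_full = 2(0.79)/(1 + 0.79) = 0.8827
Length factor from 40 to 38 items: n = 38/40 = 0.9500
r_new = n·r_full / (1 + (n − 1)·r_full) = 0.8386 / 0.9559 ≈ 0.8773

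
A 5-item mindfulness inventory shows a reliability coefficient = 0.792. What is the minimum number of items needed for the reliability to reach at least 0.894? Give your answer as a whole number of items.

12

Invert Spearman-Brown to solve for n:
n = r_target (1 − r_old) / [ r_old (1 − r_target) ]
n = 0.894(1 − 0.792) / [0.792(1 − 0.894)]
  = 0.185952 / 0.083952 = 2.2150
So the test needs 2.2150 × 5 ≈ 11.07 items; rounding up, 12.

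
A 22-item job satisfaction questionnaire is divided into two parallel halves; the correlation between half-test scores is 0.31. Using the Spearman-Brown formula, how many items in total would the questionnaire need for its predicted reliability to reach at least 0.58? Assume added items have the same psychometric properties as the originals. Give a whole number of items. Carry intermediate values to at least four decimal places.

34

r_full = 2(0.31)/(1 + 0.31) = 0.4733
Solve Spearman-Brown for n: n = 0.58(1 − 0.4733) / [0.4733(1 − 0.58)] = 1.5368
Items = 1.5368 × 22 ≈ 33.81 → 34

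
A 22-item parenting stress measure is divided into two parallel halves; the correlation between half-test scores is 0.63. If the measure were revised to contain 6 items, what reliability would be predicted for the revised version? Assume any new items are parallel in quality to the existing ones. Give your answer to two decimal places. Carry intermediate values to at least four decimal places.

0.48

Full-test reliability from the split-half r: r_full = 2(0.63)/(1 + 0.63) = 0.7730
Then adjust to 6 items: n = 6/22 = 0.2727
r_new = n·r_full / (1 + (n − 1)·r_full) = 0.2108 / 0.4378 ≈ 0.4815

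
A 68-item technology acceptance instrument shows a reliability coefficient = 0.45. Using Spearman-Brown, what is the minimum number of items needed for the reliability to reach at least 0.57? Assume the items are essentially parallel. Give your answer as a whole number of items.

111

Invert Spearman-Brown to solve for n:
n = r*(1 − r) / [ r (1 − r*) ]
n = 0.57 × (1 − 0.45) / [ 0.45 × (1 − 0.57) ]
  = 0.3135 / 0.1935 = 1.6202
Items needed = n × 68 = 1.6202 × 68 ≈ 110.17 → round up to 111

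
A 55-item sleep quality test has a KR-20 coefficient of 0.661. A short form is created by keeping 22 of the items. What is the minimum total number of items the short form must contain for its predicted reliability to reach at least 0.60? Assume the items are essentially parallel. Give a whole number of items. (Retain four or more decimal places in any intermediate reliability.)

43

Short-form reliability: n = 22/55 = 0.4000; r_22 = n·r/(1+(n−1)r) ≈ 0.4382
Length factor from the short form to reach 0.60: n' = 0.60(1 − 0.4382) / [0.4382(1 − 0.60)] ≈ 1.9231
Total items = 1.9231 × 22 = 42.31, rounded up to 43.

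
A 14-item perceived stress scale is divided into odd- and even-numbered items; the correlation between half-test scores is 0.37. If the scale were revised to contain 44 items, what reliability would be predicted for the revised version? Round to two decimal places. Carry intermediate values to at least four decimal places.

0.79

Full-test reliability from the split-half r: r_full = 2(0.37)/(1 + 0.37) = 0.5401
Then adjust to 44 items: n = 44/14 = 3.1429
r_new = n·r_full / (1 + (n − 1)·r_full) = 1.6975 / 2.1574 ≈ 0.7868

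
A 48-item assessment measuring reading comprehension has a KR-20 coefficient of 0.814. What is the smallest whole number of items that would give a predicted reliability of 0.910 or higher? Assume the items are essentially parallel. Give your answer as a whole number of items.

n = 0.910 × (1 − 0.814) / [ 0.814 × (1 − 0.910) ]
  = 0.169260 / 0.073260 = 2.3104
So the test needs 2.3104 × 48 ≈ 110.90 items; rounding up, 111.

111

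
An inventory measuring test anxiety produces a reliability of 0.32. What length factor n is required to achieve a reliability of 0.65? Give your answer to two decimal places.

Rearranging the Spearman-Brown formula for n,
n = r_target (1 − r_old) / [ r_old (1 − r_target) ]
n = 0.65(1 − 0.32) / [0.32(1 − 0.65)]
  = 0.4420 / 0.1120 = 3.9464

3.95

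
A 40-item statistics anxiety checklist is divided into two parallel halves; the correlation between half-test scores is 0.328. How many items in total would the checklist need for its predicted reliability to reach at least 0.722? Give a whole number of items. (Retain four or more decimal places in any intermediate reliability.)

107

Corrected full-test reliability: r_full = 2 × 0.328 / (1 + 0.328) ≈ 0.4940
n = r_tgt(1 − r_full) / [r_full(1 − r_tgt)] = 0.722 × 0.5060 / (0.4940 × 0.278) ≈ 2.6602
Required items = 2.6602 × 40 = 106.41, so 107 items.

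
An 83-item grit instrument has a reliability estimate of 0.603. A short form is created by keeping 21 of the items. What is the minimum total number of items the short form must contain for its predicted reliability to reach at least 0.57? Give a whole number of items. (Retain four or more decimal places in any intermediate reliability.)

73

First, r for the 21-item form: n = 21/83 = 0.2530, so r_21 = 0.2530·0.603/(1 + (0.2530 − 1)·0.603) = 0.2776
Then solve for n' with r_old = 0.2776, r_target = 0.57: n' = 0.57(1 − 0.2776)/[0.2776(1 − 0.57)] = 3.4496
Items = 3.4496 × 21 ≈ 72.44 → 73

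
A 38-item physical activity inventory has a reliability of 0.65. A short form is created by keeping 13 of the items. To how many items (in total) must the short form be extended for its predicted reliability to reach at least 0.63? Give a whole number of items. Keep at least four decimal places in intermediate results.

Short-form reliability: n = 13/38 = 0.3421; r_13 = n·r/(1+(n−1)r) ≈ 0.3885
Then solve for n' with r_old = 0.3885, r_target = 0.63: n' = 0.63(1 − 0.3885)/[0.3885(1 − 0.63)] = 2.6801
Total items = 2.6801 × 13 = 34.84, rounded up to 35.

35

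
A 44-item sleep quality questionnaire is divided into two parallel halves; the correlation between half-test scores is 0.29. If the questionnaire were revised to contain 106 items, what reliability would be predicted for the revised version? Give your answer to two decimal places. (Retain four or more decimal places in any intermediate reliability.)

Spearman-Brown correction (n = 2): r_full = 2·0.29/(1 + 0.29) = 0.4496
Length factor from 44 to 106 items: n = 106/44 = 2.4091
r_new = n·r_full / (1 + (n − 1)·r_full) = 1.0831 / 1.6335 ≈ 0.6631

0.66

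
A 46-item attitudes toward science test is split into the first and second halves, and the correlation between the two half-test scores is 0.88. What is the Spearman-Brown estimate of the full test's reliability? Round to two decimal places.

Apply the Spearman-Brown correction with n = 2:
r_full = 2(0.88) / (1 + 0.88)
       = 1.7600 / 1.8800 = 0.9362

0.94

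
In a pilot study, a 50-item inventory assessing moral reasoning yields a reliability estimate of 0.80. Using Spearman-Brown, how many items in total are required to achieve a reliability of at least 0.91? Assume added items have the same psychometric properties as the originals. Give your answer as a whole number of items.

Invert Spearman-Brown to solve for n:
n = r*(1 − r) / [ r (1 − r*) ]
n = 0.91(1 − 0.80) / [0.80(1 − 0.91)]
n = 0.1820 / 0.0720 ≈ 2.5278
2.5278 × 50 = 126.39 → 127 items

127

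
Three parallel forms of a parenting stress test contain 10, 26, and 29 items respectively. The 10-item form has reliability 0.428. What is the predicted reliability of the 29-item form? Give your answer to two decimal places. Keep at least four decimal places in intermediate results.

0.68

Only the ratio of lengths matters: n = 29/10 = 2.9000
r_{29} = n·r / (1 + (n − 1)·r) = 1.2412 / 1.8132 ≈ 0.6845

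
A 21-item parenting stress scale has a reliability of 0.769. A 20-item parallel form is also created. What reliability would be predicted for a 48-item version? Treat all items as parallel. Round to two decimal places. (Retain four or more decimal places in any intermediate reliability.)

0.88

The 20-item form is not needed; work directly from the 21-item form with n = 48/21 = 2.2857.
r_{48} = n·r / (1 + (n − 1)·r) = 1.7577 / 1.9887 ≈ 0.8838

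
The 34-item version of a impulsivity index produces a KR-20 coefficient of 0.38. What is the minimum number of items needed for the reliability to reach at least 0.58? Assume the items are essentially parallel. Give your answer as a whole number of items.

77

Rearranging the Spearman-Brown formula for n,
n = r*(1 − r) / [ r (1 − r*) ]
n = 0.58(1 − 0.38) / [0.38(1 − 0.58)]
  = 0.3596 / 0.1596 = 2.2531
Items needed = n × 34 = 2.2531 × 34 ≈ 76.61 → round up to 77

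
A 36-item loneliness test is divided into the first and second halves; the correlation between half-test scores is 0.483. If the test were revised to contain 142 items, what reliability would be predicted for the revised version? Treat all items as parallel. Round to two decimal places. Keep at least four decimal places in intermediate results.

0.88

Spearman-Brown correction (n = 2): r_full = 2·0.483/(1 + 0.483) = 0.6514
Then adjust to 142 items: n = 142/36 = 3.9444
r_new = n·r_full / (1 + (n − 1)·r_full) = 2.5694 / 2.9180 ≈ 0.8805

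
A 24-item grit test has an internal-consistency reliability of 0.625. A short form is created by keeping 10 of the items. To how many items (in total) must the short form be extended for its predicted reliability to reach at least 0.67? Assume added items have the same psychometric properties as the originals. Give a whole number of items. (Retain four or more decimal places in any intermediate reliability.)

30

Short-form reliability: n = 10/24 = 0.4167; r_10 = n·r/(1+(n−1)r) ≈ 0.4099
Length factor from the short form to reach 0.67: n' = 0.67(1 − 0.4099) / [0.4099(1 − 0.67)] ≈ 2.9229
Items = 2.9229 × 10 ≈ 29.23 → 30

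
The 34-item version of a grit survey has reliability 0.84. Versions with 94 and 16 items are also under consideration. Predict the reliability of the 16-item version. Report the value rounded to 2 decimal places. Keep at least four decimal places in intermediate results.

Only the ratio of lengths matters: n = 16/34 = 0.4706
r_{16} = n·r / (1 + (n − 1)·r) = 0.3953 / 0.5553 ≈ 0.7119

0.71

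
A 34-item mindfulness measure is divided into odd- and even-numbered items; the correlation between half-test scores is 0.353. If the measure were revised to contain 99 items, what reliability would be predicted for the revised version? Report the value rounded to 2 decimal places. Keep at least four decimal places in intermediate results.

Full-test reliability from the split-half r: r_full = 2(0.353)/(1 + 0.353) = 0.5218
Length factor from 34 to 99 items: n = 99/34 = 2.9118
r_new = n·r_full / (1 + (n − 1)·r_full) = 1.5194 / 1.9976 ≈ 0.7606

0.76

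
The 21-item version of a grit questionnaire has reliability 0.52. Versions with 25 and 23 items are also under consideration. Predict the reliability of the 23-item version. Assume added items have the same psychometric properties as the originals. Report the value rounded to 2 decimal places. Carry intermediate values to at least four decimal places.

0.54

Only the ratio of lengths matters: n = 23/21 = 1.0952
r_{23} = n·r / (1 + (n − 1)·r) = 0.5695 / 1.0495 ≈ 0.5426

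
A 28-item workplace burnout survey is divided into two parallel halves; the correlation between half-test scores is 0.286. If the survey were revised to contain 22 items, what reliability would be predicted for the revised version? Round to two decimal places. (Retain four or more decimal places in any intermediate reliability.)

0.39

Full-test reliability from the split-half r: r_full = 2(0.286)/(1 + 0.286) = 0.4448
Then adjust to 22 items: n = 22/28 = 0.7857
r_new = n·r_full / (1 + (n − 1)·r_full) = 0.3495 / 0.9047 ≈ 0.3863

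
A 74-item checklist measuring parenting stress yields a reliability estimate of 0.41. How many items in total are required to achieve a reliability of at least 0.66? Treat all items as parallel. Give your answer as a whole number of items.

Invert Spearman-Brown to solve for n:
n = r_target (1 − r_old) / [ r_old (1 − r_target) ]
n = [0.66 × 0.59] / [0.41 × 0.34]
  = 0.3894 / 0.1394 = 2.7934
2.7934 × 74 = 206.71 → 207 items

207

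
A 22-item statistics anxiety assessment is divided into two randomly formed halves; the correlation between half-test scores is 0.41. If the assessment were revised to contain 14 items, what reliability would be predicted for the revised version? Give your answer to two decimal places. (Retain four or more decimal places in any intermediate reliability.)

Full-test reliability from the split-half r: r_full = 2(0.41)/(1 + 0.41) = 0.5816
Length factor from 22 to 14 items: n = 14/22 = 0.6364
r_new = n·r_full / (1 + (n − 1)·r_full) = 0.3701 / 0.7885 ≈ 0.4694

0.47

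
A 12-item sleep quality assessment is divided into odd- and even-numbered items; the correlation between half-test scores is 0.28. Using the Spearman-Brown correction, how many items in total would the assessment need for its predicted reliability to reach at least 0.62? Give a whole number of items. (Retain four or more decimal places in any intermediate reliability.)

26

r_full = 2(0.28)/(1 + 0.28) = 0.4375
Solve Spearman-Brown for n: n = 0.62(1 − 0.4375) / [0.4375(1 − 0.62)] = 2.0977
Items = 2.0977 × 12 ≈ 25.17 → 26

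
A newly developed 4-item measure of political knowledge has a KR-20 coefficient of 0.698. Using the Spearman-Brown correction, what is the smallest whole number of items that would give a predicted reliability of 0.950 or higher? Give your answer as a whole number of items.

Invert Spearman-Brown to solve for n:
n = r_target (1 − r_old) / [ r_old (1 − r_target) ]
n = [0.950 × 0.302] / [0.698 × 0.050]
n = 0.286900 / 0.034900 ≈ 8.2206
8.2206 × 4 = 32.88 → 33 items

33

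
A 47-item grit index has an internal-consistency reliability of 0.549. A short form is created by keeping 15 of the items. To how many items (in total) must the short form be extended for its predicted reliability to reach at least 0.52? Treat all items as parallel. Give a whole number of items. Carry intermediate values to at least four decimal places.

Short-form reliability: n = 15/47 = 0.3191; r_15 = n·r/(1+(n−1)r) ≈ 0.2798
Length factor from the short form to reach 0.52: n' = 0.52(1 − 0.2798) / [0.2798(1 − 0.52)] ≈ 2.7885
Total items = 2.7885 × 15 = 41.83, rounded up to 42.

42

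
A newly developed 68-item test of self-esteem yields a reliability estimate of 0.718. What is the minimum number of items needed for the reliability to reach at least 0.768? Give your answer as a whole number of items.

n = [0.768 × 0.282] / [0.718 × 0.232]
n = 0.216576 / 0.166576 ≈ 1.3002
1.3002 × 68 = 88.41 → 89 items

89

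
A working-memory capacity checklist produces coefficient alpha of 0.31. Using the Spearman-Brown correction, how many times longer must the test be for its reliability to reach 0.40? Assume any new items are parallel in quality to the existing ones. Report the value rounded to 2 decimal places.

Spearman-Brown solved for the length factor n:
n = r_target (1 − r_old) / [ r_old (1 − r_target) ]
n = 0.40 × (1 − 0.31) / [ 0.31 × (1 − 0.40) ]
  = 0.2760 / 0.1860 = 1.4839

1.48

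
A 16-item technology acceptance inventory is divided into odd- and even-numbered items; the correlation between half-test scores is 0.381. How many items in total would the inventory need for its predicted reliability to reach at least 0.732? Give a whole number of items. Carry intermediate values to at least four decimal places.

r_full = 2(0.381)/(1 + 0.381) = 0.5518
n = r_tgt(1 − r_full) / [r_full(1 − r_tgt)] = 0.732 × 0.4482 / (0.5518 × 0.268) ≈ 2.2185
Items = 2.2185 × 16 ≈ 35.50 → 36

36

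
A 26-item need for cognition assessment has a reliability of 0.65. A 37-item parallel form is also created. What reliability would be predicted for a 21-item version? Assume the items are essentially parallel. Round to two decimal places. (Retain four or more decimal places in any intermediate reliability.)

The 37-item form is not needed; work directly from the 26-item form with n = 21/26 = 0.8077.
r_{21} = n·r / (1 + (n − 1)·r) = 0.5250 / 0.8750 ≈ 0.6000

0.60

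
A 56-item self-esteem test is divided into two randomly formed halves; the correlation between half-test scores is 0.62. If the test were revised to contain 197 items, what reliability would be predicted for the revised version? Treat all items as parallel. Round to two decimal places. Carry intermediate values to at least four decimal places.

Full-test reliability from the split-half r: r_full = 2(0.62)/(1 + 0.62) = 0.7654
Length factor from 56 to 197 items: n = 197/56 = 3.5179
r_new = n·r_full / (1 + (n − 1)·r_full) = 2.6926 / 2.9272 ≈ 0.9199

0.92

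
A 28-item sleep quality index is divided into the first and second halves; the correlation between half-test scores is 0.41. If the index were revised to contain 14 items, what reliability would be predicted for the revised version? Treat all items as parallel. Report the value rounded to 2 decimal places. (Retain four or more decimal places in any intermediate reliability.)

Spearman-Brown correction (n = 2): r_full = 2·0.41/(1 + 0.41) = 0.5816
Length factor from 28 to 14 items: n = 14/28 = 0.5000
r_new = n·r_full / (1 + (n − 1)·r_full) = 0.2908 / 0.7092 ≈ 0.4100

0.41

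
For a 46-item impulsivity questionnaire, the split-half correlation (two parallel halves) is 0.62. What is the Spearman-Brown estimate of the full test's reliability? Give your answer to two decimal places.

0.77

Each half is half the length of the full test, so the full test is n = 2 times a half.
r_full = 2r_hh / (1 + r_hh) = 2 × 0.62 / (1 + 0.62)
r_full = 1.2400 / 1.6200 ≈ 0.7654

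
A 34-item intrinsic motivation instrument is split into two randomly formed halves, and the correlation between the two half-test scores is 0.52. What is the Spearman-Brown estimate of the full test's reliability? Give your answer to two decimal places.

0.68

The full test is twice the length of either half (n = 2).
r_full = 2(0.52) / (1 + 0.52)
r_full = 1.0400 / 1.5200 ≈ 0.6842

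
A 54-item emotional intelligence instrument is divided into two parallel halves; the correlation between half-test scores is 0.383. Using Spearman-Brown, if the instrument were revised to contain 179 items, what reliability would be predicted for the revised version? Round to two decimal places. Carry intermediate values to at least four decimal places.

0.80

Full-test reliability from the split-half r: r_full = 2(0.383)/(1 + 0.383) = 0.5539
Length factor from 54 to 179 items: n = 179/54 = 3.3148
r_new = n·r_full / (1 + (n − 1)·r_full) = 1.8361 / 2.2822 ≈ 0.8045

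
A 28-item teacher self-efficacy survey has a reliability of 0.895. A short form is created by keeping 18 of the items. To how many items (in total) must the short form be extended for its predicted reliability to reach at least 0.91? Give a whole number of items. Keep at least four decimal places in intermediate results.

34

Short-form reliability: n = 18/28 = 0.6429; r_18 = n·r/(1+(n−1)r) ≈ 0.8457
Length factor from the short form to reach 0.91: n' = 0.91(1 − 0.8457) / [0.8457(1 − 0.91)] ≈ 1.8448
Total items = 1.8448 × 18 = 33.21, rounded up to 34.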